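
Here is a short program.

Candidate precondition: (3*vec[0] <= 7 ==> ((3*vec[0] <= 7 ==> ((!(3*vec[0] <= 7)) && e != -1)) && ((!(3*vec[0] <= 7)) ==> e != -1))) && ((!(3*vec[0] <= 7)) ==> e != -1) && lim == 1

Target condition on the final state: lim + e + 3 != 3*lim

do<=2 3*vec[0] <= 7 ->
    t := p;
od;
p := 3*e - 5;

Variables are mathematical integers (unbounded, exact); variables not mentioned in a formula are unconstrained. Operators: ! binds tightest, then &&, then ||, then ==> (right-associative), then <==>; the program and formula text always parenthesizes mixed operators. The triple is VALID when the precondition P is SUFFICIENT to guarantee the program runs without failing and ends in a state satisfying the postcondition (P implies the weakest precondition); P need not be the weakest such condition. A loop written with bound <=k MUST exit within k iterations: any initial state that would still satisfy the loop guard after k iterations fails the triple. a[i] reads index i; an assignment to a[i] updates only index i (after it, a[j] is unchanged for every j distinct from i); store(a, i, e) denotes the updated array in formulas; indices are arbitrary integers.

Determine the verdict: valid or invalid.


Working backward. After the program, the postcondition lim + e + 3 != 3*lim must hold; in canonical form it is e != 2*lim - 3.
Before p := 3*e - 5: e != 2*lim - 3
Before the loop (bound <=2), unroll the exhaustion recursion (WP_0 = exit-now case; WP_j = one more guarded iteration, up to j = 2):
  WP_0: (!(3*vec[0] <= 7)) && e != 2*lim - 3
  WP_1: (3*vec[0] <= 7 ==> ((!(3*vec[0] <= 7)) && e != 2*lim - 3)) && ((!(3*vec[0] <= 7)) ==> e != 2*lim - 3)
  WP_2: (3*vec[0] <= 7 ==> ((3*vec[0] <= 7 ==> ((!(3*vec[0] <= 7)) && e != 2*lim - 3)) && ((!(3*vec[0] <= 7)) ==> e != 2*lim - 3))) && ((!(3*vec[0] <= 7)) ==> e != 2*lim - 3)
So before the loop: (3*vec[0] <= 7 ==> ((3*vec[0] <= 7 ==> ((!(3*vec[0] <= 7)) && e != 2*lim - 3)) && ((!(3*vec[0] <= 7)) ==> e != 2*lim - 3))) && ((!(3*vec[0] <= 7)) ==> e != 2*lim - 3)
The weakest precondition is (3*vec[0] <= 7 ==> ((3*vec[0] <= 7 ==> ((!(3*vec[0] <= 7)) && e != 2*lim - 3)) && ((!(3*vec[0] <= 7)) ==> e != 2*lim - 3))) && ((!(3*vec[0] <= 7)) ==> e != 2*lim - 3).
Check whether (3*vec[0] <= 7 ==> ((3*vec[0] <= 7 ==> ((!(3*vec[0] <= 7)) && e != -1)) && ((!(3*vec[0] <= 7)) ==> e != -1))) && ((!(3*vec[0] <= 7)) ==> e != -1) && lim == 1 implies it.
Every state satisfying the precondition satisfies the weakest precondition: the implication holds.
Answer: valid


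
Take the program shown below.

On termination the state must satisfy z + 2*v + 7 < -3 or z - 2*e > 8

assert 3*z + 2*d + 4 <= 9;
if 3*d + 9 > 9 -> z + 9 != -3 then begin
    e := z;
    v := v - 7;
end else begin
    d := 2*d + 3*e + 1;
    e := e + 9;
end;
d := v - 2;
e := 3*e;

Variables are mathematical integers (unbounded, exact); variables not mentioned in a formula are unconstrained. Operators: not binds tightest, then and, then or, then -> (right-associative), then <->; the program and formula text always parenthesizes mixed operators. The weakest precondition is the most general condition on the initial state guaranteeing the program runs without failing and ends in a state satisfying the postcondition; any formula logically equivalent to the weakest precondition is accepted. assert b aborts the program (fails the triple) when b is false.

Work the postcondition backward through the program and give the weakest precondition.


Working backward. After the program, the postcondition z + 2*v + 7 < -3 or z - 2*e > 8 must hold; in canonical form it is 2*v + z < -10 or z > 2*e + 8.
Before e := 3*e: 2*v + z < -10 or z > 6*e + 8
Before d := v - 2: 2*v + z < -10 or z > 6*e + 8
Then branch requires 2*v + z < 4 or 5*z < -8; else branch requires 2*v + z < -10 or z > 6*e + 62.
Before the if: ((3*d > 0 -> z != -12) -> (2*v + z < 4 or 5*z < -8)) and ((not (3*d > 0 -> z != -12)) -> (2*v + z < -10 or z > 6*e + 62))
Before assert 3*z + 2*d + 4 <= 9: 2*d + 3*z <= 5 and ((3*d > 0 -> z != -12) -> (2*v + z < 4 or 5*z < -8)) and ((not (3*d > 0 -> z != -12)) -> (2*v + z < -10 or z > 6*e + 62))
Answer: WP = 2*d + 3*z <= 5 and ((3*d > 0 -> z != -12) -> (2*v + z < 4 or 5*z < -8)) and ((not (3*d > 0 -> z != -12)) -> (2*v + z < -10 or z > 6*e + 62))


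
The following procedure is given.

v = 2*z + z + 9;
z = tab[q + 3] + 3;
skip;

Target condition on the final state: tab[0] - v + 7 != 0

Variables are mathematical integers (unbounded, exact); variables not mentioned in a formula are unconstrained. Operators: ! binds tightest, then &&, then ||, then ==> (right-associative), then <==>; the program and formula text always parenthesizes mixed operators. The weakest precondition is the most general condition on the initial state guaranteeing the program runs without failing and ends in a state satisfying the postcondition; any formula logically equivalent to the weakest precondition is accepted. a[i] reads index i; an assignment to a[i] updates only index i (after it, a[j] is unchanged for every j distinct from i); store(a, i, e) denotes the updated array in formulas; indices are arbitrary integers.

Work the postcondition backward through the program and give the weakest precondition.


Working backward. After the program, the postcondition tab[0] - v + 7 != 0 must hold; in canonical form it is tab[0] != v - 7.
Before skip: tab[0] != v - 7
Before z := tab[q + 3] + 3: tab[0] != v - 7
Before v := 2*z + z + 9: tab[0] != 3*z + 2
Answer: WP = tab[0] != 3*z + 2


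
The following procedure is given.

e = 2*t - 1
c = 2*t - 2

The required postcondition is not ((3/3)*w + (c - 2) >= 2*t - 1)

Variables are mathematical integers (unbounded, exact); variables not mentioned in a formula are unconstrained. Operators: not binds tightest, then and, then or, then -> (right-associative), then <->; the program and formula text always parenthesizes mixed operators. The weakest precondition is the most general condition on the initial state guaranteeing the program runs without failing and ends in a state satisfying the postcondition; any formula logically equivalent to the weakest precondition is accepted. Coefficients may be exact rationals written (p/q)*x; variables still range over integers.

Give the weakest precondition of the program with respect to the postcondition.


Working backward. After the program, the postcondition not ((3/3)*w + (c - 2) >= 2*t - 1) must hold; in canonical form it is not (c + w >= 2*t + 1).
Before c := 2*t - 2: not (w >= 3)
Before e := 2*t - 1: not (w >= 3)
Answer: WP = not (w >= 3)


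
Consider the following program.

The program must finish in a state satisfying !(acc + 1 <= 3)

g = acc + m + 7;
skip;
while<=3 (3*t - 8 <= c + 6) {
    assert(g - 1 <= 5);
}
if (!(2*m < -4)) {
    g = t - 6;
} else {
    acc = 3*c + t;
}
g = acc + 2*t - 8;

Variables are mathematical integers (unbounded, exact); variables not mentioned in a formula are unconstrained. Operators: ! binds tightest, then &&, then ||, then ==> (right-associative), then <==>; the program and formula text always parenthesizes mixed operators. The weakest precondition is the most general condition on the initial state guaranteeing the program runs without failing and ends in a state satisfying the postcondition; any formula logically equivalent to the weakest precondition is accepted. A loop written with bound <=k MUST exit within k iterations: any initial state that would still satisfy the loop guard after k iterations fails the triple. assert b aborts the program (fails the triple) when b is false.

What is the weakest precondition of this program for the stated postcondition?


Working backward. After the program, the postcondition !(acc + 1 <= 3) must hold; in canonical form it is !(acc <= 2).
Before g := acc + 2*t - 8: !(acc <= 2)
Then branch requires !(acc <= 2); else branch requires !(3*c + t <= 2).
Before the if: ((!(2*m < -4)) ==> (!(acc <= 2))) && (2*m < -4 ==> (!(3*c + t <= 2)))
Before the loop (bound <=3), unroll the exhaustion recursion (WP_0 = exit-now case; WP_j = one more guarded iteration, up to j = 3):
  WP_0: (!(3*t <= c + 14)) && ((!(2*m < -4)) ==> (!(acc <= 2))) && (2*m < -4 ==> (!(3*c + t <= 2)))
  WP_1: (3*t <= c + 14 ==> (g <= 6 && (!(3*t <= c + 14)) && ((!(2*m < -4)) ==> (!(acc <= 2))) && (2*m < -4 ==> (!(3*c + t <= 2))))) && ((!(3*t <= c + 14)) ==> (((!(2*m < -4)) ==> (!(acc <= 2))) && (2*m < -4 ==> (!(3*c + t <= 2)))))
  WP_2: (3*t <= c + 14 ==> (g <= 6 && (3*t <= c + 14 ==> (g <= 6 && (!(3*t <= c + 14)) && ((!(2*m < -4)) ==> (!(acc <= 2))) && (2*m < -4 ==> (!(3*c + t <= 2))))) && ((!(3*t <= c + 14)) ==> (((!(2*m < -4)) ==> (!(acc <= 2))) && (2*m < -4 ==> (!(3*c + t <= 2))))))) && ((!(3*t <= c + 14)) ==> (((!(2*m < -4)) ==> (!(acc <= 2))) && (2*m < -4 ==> (!(3*c + t <= 2)))))
  WP_3: (3*t <= c + 14 ==> (g <= 6 && (3*t <= c + 14 ==> (g <= 6 && (3*t <= c + 14 ==> (g <= 6 && (!(3*t <= c + 14)) && ((!(2*m < -4)) ==> (!(acc <= 2))) && (2*m < -4 ==> (!(3*c + t <= 2))))) && ((!(3*t <= c + 14)) ==> (((!(2*m < -4)) ==> (!(acc <= 2))) && (2*m < -4 ==> (!(3*c + t <= 2))))))) && ((!(3*t <= c + 14)) ==> (((!(2*m < -4)) ==> (!(acc <= 2))) && (2*m < -4 ==> (!(3*c + t <= 2))))))) && ((!(3*t <= c + 14)) ==> (((!(2*m < -4)) ==> (!(acc <= 2))) && (2*m < -4 ==> (!(3*c + t <= 2)))))
So before the loop: (3*t <= c + 14 ==> (g <= 6 && (3*t <= c + 14 ==> (g <= 6 && (3*t <= c + 14 ==> (g <= 6 && (!(3*t <= c + 14)) && ((!(2*m < -4)) ==> (!(acc <= 2))) && (2*m < -4 ==> (!(3*c + t <= 2))))) && ((!(3*t <= c + 14)) ==> (((!(2*m < -4)) ==> (!(acc <= 2))) && (2*m < -4 ==> (!(3*c + t <= 2))))))) && ((!(3*t <= c + 14)) ==> (((!(2*m < -4)) ==> (!(acc <= 2))) && (2*m < -4 ==> (!(3*c + t <= 2))))))) && ((!(3*t <= c + 14)) ==> (((!(2*m < -4)) ==> (!(acc <= 2))) && (2*m < -4 ==> (!(3*c + t <= 2)))))
Before skip: (3*t <= c + 14 ==> (g <= 6 && (3*t <= c + 14 ==> (g <= 6 && (3*t <= c + 14 ==> (g <= 6 && (!(3*t <= c + 14)) && ((!(2*m < -4)) ==> (!(acc <= 2))) && (2*m < -4 ==> (!(3*c + t <= 2))))) && ((!(3*t <= c + 14)) ==> (((!(2*m < -4)) ==> (!(acc <= 2))) && (2*m < -4 ==> (!(3*c + t <= 2))))))) && ((!(3*t <= c + 14)) ==> (((!(2*m < -4)) ==> (!(acc <= 2))) && (2*m < -4 ==> (!(3*c + t <= 2))))))) && ((!(3*t <= c + 14)) ==> (((!(2*m < -4)) ==> (!(acc <= 2))) && (2*m < -4 ==> (!(3*c + t <= 2)))))
Before g := acc + m + 7: (3*t <= c + 14 ==> (acc + m <= -1 && (3*t <= c + 14 ==> (acc + m <= -1 && (3*t <= c + 14 ==> (acc + m <= -1 && (!(3*t <= c + 14)) && ((!(2*m < -4)) ==> (!(acc <= 2))) && (2*m < -4 ==> (!(3*c + t <= 2))))) && ((!(3*t <= c + 14)) ==> (((!(2*m < -4)) ==> (!(acc <= 2))) && (2*m < -4 ==> (!(3*c + t <= 2))))))) && ((!(3*t <= c + 14)) ==> (((!(2*m < -4)) ==> (!(acc <= 2))) && (2*m < -4 ==> (!(3*c + t <= 2))))))) && ((!(3*t <= c + 14)) ==> (((!(2*m < -4)) ==> (!(acc <= 2))) && (2*m < -4 ==> (!(3*c + t <= 2)))))
Answer: WP = (3*t <= c + 14 ==> (acc + m <= -1 && (3*t <= c + 14 ==> (acc + m <= -1 && (3*t <= c + 14 ==> (acc + m <= -1 && (!(3*t <= c + 14)) && ((!(2*m < -4)) ==> (!(acc <= 2))) && (2*m < -4 ==> (!(3*c + t <= 2))))) && ((!(3*t <= c + 14)) ==> (((!(2*m < -4)) ==> (!(acc <= 2))) && (2*m < -4 ==> (!(3*c + t <= 2))))))) && ((!(3*t <= c + 14)) ==> (((!(2*m < -4)) ==> (!(acc <= 2))) && (2*m < -4 ==> (!(3*c + t <= 2))))))) && ((!(3*t <= c + 14)) ==> (((!(2*m < -4)) ==> (!(acc <= 2))) && (2*m < -4 ==> (!(3*c + t <= 2)))))


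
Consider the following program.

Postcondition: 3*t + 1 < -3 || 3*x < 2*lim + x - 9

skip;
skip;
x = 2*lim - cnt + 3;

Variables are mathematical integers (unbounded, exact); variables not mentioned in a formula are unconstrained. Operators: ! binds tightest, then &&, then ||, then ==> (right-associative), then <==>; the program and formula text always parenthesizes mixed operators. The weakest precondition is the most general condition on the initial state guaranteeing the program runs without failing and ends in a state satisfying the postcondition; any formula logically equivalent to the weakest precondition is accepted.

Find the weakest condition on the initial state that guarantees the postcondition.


Working backward. After the program, the postcondition 3*t + 1 < -3 || 3*x < 2*lim + x - 9 must hold; in canonical form it is 3*t < -4 || 2*x < 2*lim - 9.
Before x := 2*lim - cnt + 3: 3*t < -4 || 2*lim < 2*cnt - 15
Before skip: 3*t < -4 || 2*lim < 2*cnt - 15
Before skip: 3*t < -4 || 2*lim < 2*cnt - 15
Answer: WP = 3*t < -4 || 2*lim < 2*cnt - 15


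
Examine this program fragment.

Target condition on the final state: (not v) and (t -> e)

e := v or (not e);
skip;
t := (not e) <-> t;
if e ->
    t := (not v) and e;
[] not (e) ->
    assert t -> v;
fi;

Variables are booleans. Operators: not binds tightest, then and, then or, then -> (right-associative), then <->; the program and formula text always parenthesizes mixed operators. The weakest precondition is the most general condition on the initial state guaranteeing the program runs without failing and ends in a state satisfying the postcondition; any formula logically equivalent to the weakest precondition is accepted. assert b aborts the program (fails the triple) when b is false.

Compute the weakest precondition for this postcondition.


Working backward. After the program, (not v) and (t -> e) must hold.
Then branch requires (not v) and (((not v) and e) -> e); else branch requires (t -> v) and (not v) and (t -> e).
Before the if: (e -> ((not v) and (((not v) and e) -> e))) and ((not e) -> ((t -> v) and (not v) and (t -> e)))
Before t := (not e) <-> t: (e -> ((not v) and (((not v) and e) -> e))) and ((not e) -> ((((not e) <-> t) -> v) and (not v) and (((not e) <-> t) -> e)))
Before skip: (e -> ((not v) and (((not v) and e) -> e))) and ((not e) -> ((((not e) <-> t) -> v) and (not v) and (((not e) <-> t) -> e)))
Before e := v or (not e): ((v or (not e)) -> ((not v) and (((not v) and (v or (not e))) -> (v or (not e))))) and ((not (v or (not e))) -> ((((not (v or (not e))) <-> t) -> v) and (not v) and (((not (v or (not e))) <-> t) -> (v or (not e)))))
Answer: WP = ((v or (not e)) -> ((not v) and (((not v) and (v or (not e))) -> (v or (not e))))) and ((not (v or (not e))) -> ((((not (v or (not e))) <-> t) -> v) and (not v) and (((not (v or (not e))) <-> t) -> (v or (not e)))))


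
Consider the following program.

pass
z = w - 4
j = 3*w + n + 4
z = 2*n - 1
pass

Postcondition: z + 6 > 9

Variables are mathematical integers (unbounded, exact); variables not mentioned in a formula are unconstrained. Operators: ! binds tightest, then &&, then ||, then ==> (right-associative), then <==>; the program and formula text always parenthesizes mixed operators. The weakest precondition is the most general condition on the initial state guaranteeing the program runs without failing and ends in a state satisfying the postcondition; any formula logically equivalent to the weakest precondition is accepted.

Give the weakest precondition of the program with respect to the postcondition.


Working backward. After the program, the postcondition z + 6 > 9 must hold; in canonical form it is z > 3.
Before skip: z > 3
Before z := 2*n - 1: 2*n > 4
Before j := 3*w + n + 4: 2*n > 4
Before z := w - 4: 2*n > 4
Before skip: 2*n > 4
Answer: WP = 2*n > 4


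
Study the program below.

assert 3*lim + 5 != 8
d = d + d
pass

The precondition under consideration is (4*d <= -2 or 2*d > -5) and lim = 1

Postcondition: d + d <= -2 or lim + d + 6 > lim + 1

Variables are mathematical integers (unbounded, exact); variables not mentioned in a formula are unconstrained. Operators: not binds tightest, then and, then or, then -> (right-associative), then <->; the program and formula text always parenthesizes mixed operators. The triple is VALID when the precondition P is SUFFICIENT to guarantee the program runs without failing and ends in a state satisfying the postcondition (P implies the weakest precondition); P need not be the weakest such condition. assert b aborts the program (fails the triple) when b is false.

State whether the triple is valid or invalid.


Working backward. After the program, the postcondition d + d <= -2 or lim + d + 6 > lim + 1 must hold; in canonical form it is 2*d <= -2 or d > -5.
Before skip: 2*d <= -2 or d > -5
Before d := d + d: 4*d <= -2 or 2*d > -5
Before assert 3*lim + 5 != 8: 3*lim != 3 and (4*d <= -2 or 2*d > -5)
The weakest precondition is 3*lim != 3 and (4*d <= -2 or 2*d > -5).
Check whether (4*d <= -2 or 2*d > -5) and lim = 1 implies it.
Countermodel: at the initial state d = 0, lim = 1, the precondition holds but the weakest precondition fails.
Answer: invalid


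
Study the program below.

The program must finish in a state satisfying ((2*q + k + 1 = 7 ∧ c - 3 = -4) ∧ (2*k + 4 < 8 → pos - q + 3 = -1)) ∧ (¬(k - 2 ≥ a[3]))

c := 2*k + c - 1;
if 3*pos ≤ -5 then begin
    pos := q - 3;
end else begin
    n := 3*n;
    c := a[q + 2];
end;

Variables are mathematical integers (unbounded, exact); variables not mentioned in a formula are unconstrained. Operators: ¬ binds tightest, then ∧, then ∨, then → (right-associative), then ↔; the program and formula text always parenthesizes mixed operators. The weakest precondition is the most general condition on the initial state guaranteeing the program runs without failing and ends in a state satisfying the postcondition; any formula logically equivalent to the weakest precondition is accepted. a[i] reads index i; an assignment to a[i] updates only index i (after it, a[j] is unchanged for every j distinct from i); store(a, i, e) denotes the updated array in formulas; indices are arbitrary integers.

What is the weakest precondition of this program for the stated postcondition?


Working backward. After the program, the postcondition ((2*q + k + 1 = 7 ∧ c - 3 = -4) ∧ (2*k + 4 < 8 → pos - q + 3 = -1)) ∧ (¬(k - 2 ≥ a[3])) must hold; in canonical form it is k + 2*q = 6 ∧ c = -1 ∧ (2*k < 4 → pos = q - 4) ∧ (¬(k ≥ a[3] + 2)).
Then branch requires k + 2*q = 6 ∧ c = -1 ∧ (¬(2*k < 4)) ∧ (¬(k ≥ a[3] + 2)); else branch requires k + 2*q = 6 ∧ a[q + 2] = -1 ∧ (2*k < 4 → pos = q - 4) ∧ (¬(k ≥ a[3] + 2)).
Before the if: (3*pos ≤ -5 → (k + 2*q = 6 ∧ c = -1 ∧ (¬(2*k < 4)) ∧ (¬(k ≥ a[3] + 2)))) ∧ ((¬(3*pos ≤ -5)) → (k + 2*q = 6 ∧ a[q + 2] = -1 ∧ (2*k < 4 → pos = q - 4) ∧ (¬(k ≥ a[3] + 2))))
Before c := 2*k + c - 1: (3*pos ≤ -5 → (k + 2*q = 6 ∧ c + 2*k = 0 ∧ (¬(2*k < 4)) ∧ (¬(k ≥ a[3] + 2)))) ∧ ((¬(3*pos ≤ -5)) → (k + 2*q = 6 ∧ a[q + 2] = -1 ∧ (2*k < 4 → pos = q - 4) ∧ (¬(k ≥ a[3] + 2))))
Answer: WP = (3*pos ≤ -5 → (k + 2*q = 6 ∧ c + 2*k = 0 ∧ (¬(2*k < 4)) ∧ (¬(k ≥ a[3] + 2)))) ∧ ((¬(3*pos ≤ -5)) → (k + 2*q = 6 ∧ a[q + 2] = -1 ∧ (2*k < 4 → pos = q - 4) ∧ (¬(k ≥ a[3] + 2))))


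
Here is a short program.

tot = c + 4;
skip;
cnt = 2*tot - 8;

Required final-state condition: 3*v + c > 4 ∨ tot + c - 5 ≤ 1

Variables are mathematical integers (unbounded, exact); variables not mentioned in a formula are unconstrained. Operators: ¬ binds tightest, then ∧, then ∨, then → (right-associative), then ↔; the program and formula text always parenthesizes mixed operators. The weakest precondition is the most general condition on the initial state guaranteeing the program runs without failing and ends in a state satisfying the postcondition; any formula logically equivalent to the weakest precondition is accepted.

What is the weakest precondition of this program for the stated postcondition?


Working backward. After the program, the postcondition 3*v + c > 4 ∨ tot + c - 5 ≤ 1 must hold; in canonical form it is c + 3*v > 4 ∨ c + tot ≤ 6.
Before cnt := 2*tot - 8: c + 3*v > 4 ∨ c + tot ≤ 6
Before skip: c + 3*v > 4 ∨ c + tot ≤ 6
Before tot := c + 4: c + 3*v > 4 ∨ 2*c ≤ 2
Answer: WP = c + 3*v > 4 ∨ 2*c ≤ 2


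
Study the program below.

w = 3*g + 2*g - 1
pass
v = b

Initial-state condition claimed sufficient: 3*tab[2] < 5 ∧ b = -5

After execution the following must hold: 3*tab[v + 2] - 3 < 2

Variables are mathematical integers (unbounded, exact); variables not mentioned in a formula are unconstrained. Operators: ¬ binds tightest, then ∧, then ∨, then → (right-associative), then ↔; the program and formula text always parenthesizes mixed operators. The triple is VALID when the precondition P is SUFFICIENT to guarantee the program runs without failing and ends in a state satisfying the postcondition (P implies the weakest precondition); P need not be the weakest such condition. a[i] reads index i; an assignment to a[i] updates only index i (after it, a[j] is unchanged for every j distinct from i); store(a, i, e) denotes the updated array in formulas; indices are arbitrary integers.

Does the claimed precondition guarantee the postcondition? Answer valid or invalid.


Working backward. After the program, the postcondition 3*tab[v + 2] - 3 < 2 must hold; in canonical form it is 3*tab[v + 2] < 5.
Before v := b: 3*tab[b + 2] < 5
Before skip: 3*tab[b + 2] < 5
Before w := 3*g + 2*g - 1: 3*tab[b + 2] < 5
The weakest precondition is 3*tab[b + 2] < 5.
Check whether 3*tab[2] < 5 ∧ b = -5 implies it.
Countermodel: at the initial state b = -5, tab = {[-3] = 17424, [2] = 0, elsewhere 17424}, the precondition holds but the weakest precondition fails.
Answer: invalid


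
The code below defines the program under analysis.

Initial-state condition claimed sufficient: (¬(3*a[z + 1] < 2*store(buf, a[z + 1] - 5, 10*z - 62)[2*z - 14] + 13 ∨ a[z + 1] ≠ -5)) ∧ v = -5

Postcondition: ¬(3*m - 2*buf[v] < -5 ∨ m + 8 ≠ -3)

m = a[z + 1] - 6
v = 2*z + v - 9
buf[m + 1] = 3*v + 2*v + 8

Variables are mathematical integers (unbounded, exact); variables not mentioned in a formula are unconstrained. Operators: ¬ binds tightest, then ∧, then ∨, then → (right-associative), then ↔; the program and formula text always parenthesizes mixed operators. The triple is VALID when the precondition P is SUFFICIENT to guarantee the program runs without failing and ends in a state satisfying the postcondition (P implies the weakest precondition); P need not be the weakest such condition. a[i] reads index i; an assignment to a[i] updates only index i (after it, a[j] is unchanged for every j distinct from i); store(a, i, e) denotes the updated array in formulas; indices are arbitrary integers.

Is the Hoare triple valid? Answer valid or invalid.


Working backward. After the program, the postcondition ¬(3*m - 2*buf[v] < -5 ∨ m + 8 ≠ -3) must hold; in canonical form it is ¬(3*m < 2*buf[v] - 5 ∨ m ≠ -11).
Before buf[m + 1] := 3*v + 2*v + 8: ¬(3*m < 2*store(buf, m + 1, 5*v + 8)[v] - 5 ∨ m ≠ -11)
Before v := 2*z + v - 9: ¬(3*m < 2*store(buf, m + 1, 5*v + 10*z - 37)[v + 2*z - 9] - 5 ∨ m ≠ -11)
Before m := a[z + 1] - 6: ¬(3*a[z + 1] < 2*store(buf, a[z + 1] - 5, 5*v + 10*z - 37)[v + 2*z - 9] + 13 ∨ a[z + 1] ≠ -5)
The weakest precondition is ¬(3*a[z + 1] < 2*store(buf, a[z + 1] - 5, 5*v + 10*z - 37)[v + 2*z - 9] + 13 ∨ a[z + 1] ≠ -5).
Check whether (¬(3*a[z + 1] < 2*store(buf, a[z + 1] - 5, 10*z - 62)[2*z - 14] + 13 ∨ a[z + 1] ≠ -5)) ∧ v = -5 implies it.
Every state satisfying the precondition satisfies the weakest precondition: the implication holds.
Answer: valid


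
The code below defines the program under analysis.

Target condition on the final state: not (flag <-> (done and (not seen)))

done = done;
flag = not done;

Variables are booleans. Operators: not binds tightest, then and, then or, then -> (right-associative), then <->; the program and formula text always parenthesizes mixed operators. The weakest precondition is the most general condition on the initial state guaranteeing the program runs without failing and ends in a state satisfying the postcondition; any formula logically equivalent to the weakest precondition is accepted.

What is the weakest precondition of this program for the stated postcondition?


Working backward. After the program, not (flag <-> (done and (not seen))) must hold.
Before flag := not done: not ((not done) <-> (done and (not seen)))
Before done := done: not ((not done) <-> (done and (not seen)))
Answer: WP = not ((not done) <-> (done and (not seen)))


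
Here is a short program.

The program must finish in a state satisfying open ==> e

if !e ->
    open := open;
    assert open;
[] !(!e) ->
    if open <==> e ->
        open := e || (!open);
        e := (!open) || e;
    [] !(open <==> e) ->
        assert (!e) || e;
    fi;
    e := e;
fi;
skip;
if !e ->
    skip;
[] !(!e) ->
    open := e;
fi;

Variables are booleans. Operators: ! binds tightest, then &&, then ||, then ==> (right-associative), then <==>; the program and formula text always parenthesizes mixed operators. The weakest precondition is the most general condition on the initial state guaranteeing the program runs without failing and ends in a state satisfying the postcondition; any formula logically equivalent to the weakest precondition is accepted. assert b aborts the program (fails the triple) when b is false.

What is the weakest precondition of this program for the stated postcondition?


Working backward. After the program, open ==> e must hold.
Then branch requires open ==> e; else branch requires true.
Before the if: (!e) ==> (open ==> e)
Before skip: (!e) ==> (open ==> e)
Then branch requires open && ((!e) ==> (open ==> e)); else branch requires ((open <==> e) ==> ((!((!(e || (!open))) || e)) ==> ((e || (!open)) ==> ((!(e || (!open))) || e)))) && ((!(open <==> e)) ==> ((!e) ==> (open ==> e))).
Before the if: ((!e) ==> (open && ((!e) ==> (open ==> e)))) && (e ==> (((open <==> e) ==> ((!((!(e || (!open))) || e)) ==> ((e || (!open)) ==> ((!(e || (!open))) || e)))) && ((!(open <==> e)) ==> ((!e) ==> (open ==> e)))))
Answer: WP = ((!e) ==> (open && ((!e) ==> (open ==> e)))) && (e ==> (((open <==> e) ==> ((!((!(e || (!open))) || e)) ==> ((e || (!open)) ==> ((!(e || (!open))) || e)))) && ((!(open <==> e)) ==> ((!e) ==> (open ==> e)))))


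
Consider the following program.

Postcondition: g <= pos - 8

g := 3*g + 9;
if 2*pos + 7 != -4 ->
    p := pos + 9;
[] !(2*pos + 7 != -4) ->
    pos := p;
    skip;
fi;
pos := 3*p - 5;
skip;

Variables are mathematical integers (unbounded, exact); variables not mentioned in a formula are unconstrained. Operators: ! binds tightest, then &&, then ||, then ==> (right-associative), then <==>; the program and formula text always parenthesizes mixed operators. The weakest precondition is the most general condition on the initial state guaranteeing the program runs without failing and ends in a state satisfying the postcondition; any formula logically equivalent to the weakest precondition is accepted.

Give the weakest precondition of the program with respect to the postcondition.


Working backward. After the program, g <= pos - 8 must hold.
Before skip: g <= pos - 8
Before pos := 3*p - 5: g <= 3*p - 13
Then branch requires g <= 3*pos + 14; else branch requires g <= 3*p - 13.
Before the if: (2*pos != -11 ==> g <= 3*pos + 14) && ((!(2*pos != -11)) ==> g <= 3*p - 13)
Before g := 3*g + 9: (2*pos != -11 ==> 3*g <= 3*pos + 5) && ((!(2*pos != -11)) ==> 3*g <= 3*p - 22)
Answer: WP = (2*pos != -11 ==> 3*g <= 3*pos + 5) && ((!(2*pos != -11)) ==> 3*g <= 3*p - 22)


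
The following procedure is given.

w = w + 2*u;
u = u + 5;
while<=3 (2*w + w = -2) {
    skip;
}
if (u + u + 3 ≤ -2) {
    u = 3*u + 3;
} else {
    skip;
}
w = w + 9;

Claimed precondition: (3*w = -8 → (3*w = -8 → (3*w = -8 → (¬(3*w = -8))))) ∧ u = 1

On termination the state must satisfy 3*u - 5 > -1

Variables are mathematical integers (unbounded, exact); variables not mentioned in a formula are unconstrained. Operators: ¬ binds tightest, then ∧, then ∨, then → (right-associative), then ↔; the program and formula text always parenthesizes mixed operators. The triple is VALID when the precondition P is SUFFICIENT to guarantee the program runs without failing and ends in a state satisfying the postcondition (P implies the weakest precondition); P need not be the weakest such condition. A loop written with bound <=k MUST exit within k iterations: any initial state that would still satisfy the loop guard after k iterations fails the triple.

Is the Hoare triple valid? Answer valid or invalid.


Working backward. After the program, the postcondition 3*u - 5 > -1 must hold; in canonical form it is 3*u > 4.
Before w := w + 9: 3*u > 4
Then branch requires 9*u > -5; else branch requires 3*u > 4.
Before the if: (2*u ≤ -5 → 9*u > -5) ∧ ((¬(2*u ≤ -5)) → 3*u > 4)
Before the loop (bound <=3), unroll the exhaustion recursion (WP_0 = exit-now case; WP_j = one more guarded iteration, up to j = 3):
  WP_0: (¬(3*w = -2)) ∧ (2*u ≤ -5 → 9*u > -5) ∧ ((¬(2*u ≤ -5)) → 3*u > 4)
  WP_1: (3*w = -2 → ((¬(3*w = -2)) ∧ (2*u ≤ -5 → 9*u > -5) ∧ ((¬(2*u ≤ -5)) → 3*u > 4))) ∧ ((¬(3*w = -2)) → ((2*u ≤ -5 → 9*u > -5) ∧ ((¬(2*u ≤ -5)) → 3*u > 4)))
  WP_2: (3*w = -2 → ((3*w = -2 → ((¬(3*w = -2)) ∧ (2*u ≤ -5 → 9*u > -5) ∧ ((¬(2*u ≤ -5)) → 3*u > 4))) ∧ ((¬(3*w = -2)) → ((2*u ≤ -5 → 9*u > -5) ∧ ((¬(2*u ≤ -5)) → 3*u > 4))))) ∧ ((¬(3*w = -2)) → ((2*u ≤ -5 → 9*u > -5) ∧ ((¬(2*u ≤ -5)) → 3*u > 4)))
  WP_3: (3*w = -2 → ((3*w = -2 → ((3*w = -2 → ((¬(3*w = -2)) ∧ (2*u ≤ -5 → 9*u > -5) ∧ ((¬(2*u ≤ -5)) → 3*u > 4))) ∧ ((¬(3*w = -2)) → ((2*u ≤ -5 → 9*u > -5) ∧ ((¬(2*u ≤ -5)) → 3*u > 4))))) ∧ ((¬(3*w = -2)) → ((2*u ≤ -5 → 9*u > -5) ∧ ((¬(2*u ≤ -5)) → 3*u > 4))))) ∧ ((¬(3*w = -2)) → ((2*u ≤ -5 → 9*u > -5) ∧ ((¬(2*u ≤ -5)) → 3*u > 4)))
So before the loop: (3*w = -2 → ((3*w = -2 → ((3*w = -2 → ((¬(3*w = -2)) ∧ (2*u ≤ -5 → 9*u > -5) ∧ ((¬(2*u ≤ -5)) → 3*u > 4))) ∧ ((¬(3*w = -2)) → ((2*u ≤ -5 → 9*u > -5) ∧ ((¬(2*u ≤ -5)) → 3*u > 4))))) ∧ ((¬(3*w = -2)) → ((2*u ≤ -5 → 9*u > -5) ∧ ((¬(2*u ≤ -5)) → 3*u > 4))))) ∧ ((¬(3*w = -2)) → ((2*u ≤ -5 → 9*u > -5) ∧ ((¬(2*u ≤ -5)) → 3*u > 4)))
Before u := u + 5: (3*w = -2 → ((3*w = -2 → ((3*w = -2 → ((¬(3*w = -2)) ∧ (2*u ≤ -15 → 9*u > -50) ∧ ((¬(2*u ≤ -15)) → 3*u > -11))) ∧ ((¬(3*w = -2)) → ((2*u ≤ -15 → 9*u > -50) ∧ ((¬(2*u ≤ -15)) → 3*u > -11))))) ∧ ((¬(3*w = -2)) → ((2*u ≤ -15 → 9*u > -50) ∧ ((¬(2*u ≤ -15)) → 3*u > -11))))) ∧ ((¬(3*w = -2)) → ((2*u ≤ -15 → 9*u > -50) ∧ ((¬(2*u ≤ -15)) → 3*u > -11)))
Before w := w + 2*u: (6*u + 3*w = -2 → ((6*u + 3*w = -2 → ((6*u + 3*w = -2 → ((¬(6*u + 3*w = -2)) ∧ (2*u ≤ -15 → 9*u > -50) ∧ ((¬(2*u ≤ -15)) → 3*u > -11))) ∧ ((¬(6*u + 3*w = -2)) → ((2*u ≤ -15 → 9*u > -50) ∧ ((¬(2*u ≤ -15)) → 3*u > -11))))) ∧ ((¬(6*u + 3*w = -2)) → ((2*u ≤ -15 → 9*u > -50) ∧ ((¬(2*u ≤ -15)) → 3*u > -11))))) ∧ ((¬(6*u + 3*w = -2)) → ((2*u ≤ -15 → 9*u > -50) ∧ ((¬(2*u ≤ -15)) → 3*u > -11)))
The weakest precondition is (6*u + 3*w = -2 → ((6*u + 3*w = -2 → ((6*u + 3*w = -2 → ((¬(6*u + 3*w = -2)) ∧ (2*u ≤ -15 → 9*u > -50) ∧ ((¬(2*u ≤ -15)) → 3*u > -11))) ∧ ((¬(6*u + 3*w = -2)) → ((2*u ≤ -15 → 9*u > -50) ∧ ((¬(2*u ≤ -15)) → 3*u > -11))))) ∧ ((¬(6*u + 3*w = -2)) → ((2*u ≤ -15 → 9*u > -50) ∧ ((¬(2*u ≤ -15)) → 3*u > -11))))) ∧ ((¬(6*u + 3*w = -2)) → ((2*u ≤ -15 → 9*u > -50) ∧ ((¬(2*u ≤ -15)) → 3*u > -11))).
Check whether (3*w = -8 → (3*w = -8 → (3*w = -8 → (¬(3*w = -8))))) ∧ u = 1 implies it.
Every state satisfying the precondition satisfies the weakest precondition: the implication holds.
Answer: valid


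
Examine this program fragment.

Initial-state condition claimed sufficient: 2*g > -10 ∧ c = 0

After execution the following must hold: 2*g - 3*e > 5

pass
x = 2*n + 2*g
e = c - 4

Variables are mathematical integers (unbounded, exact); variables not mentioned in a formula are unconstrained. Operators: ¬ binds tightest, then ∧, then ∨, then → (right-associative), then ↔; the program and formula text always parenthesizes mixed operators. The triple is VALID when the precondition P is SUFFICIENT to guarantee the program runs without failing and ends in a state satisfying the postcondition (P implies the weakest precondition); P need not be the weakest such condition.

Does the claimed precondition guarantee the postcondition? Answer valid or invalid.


Working backward. After the program, the postcondition 2*g - 3*e > 5 must hold; in canonical form it is 2*g > 3*e + 5.
Before e := c - 4: 2*g > 3*c - 7
Before x := 2*n + 2*g: 2*g > 3*c - 7
Before skip: 2*g > 3*c - 7
The weakest precondition is 2*g > 3*c - 7.
Check whether 2*g > -10 ∧ c = 0 implies it.
Countermodel: at the initial state c = 0, g = -4, the precondition holds but the weakest precondition fails.
Answer: invalid


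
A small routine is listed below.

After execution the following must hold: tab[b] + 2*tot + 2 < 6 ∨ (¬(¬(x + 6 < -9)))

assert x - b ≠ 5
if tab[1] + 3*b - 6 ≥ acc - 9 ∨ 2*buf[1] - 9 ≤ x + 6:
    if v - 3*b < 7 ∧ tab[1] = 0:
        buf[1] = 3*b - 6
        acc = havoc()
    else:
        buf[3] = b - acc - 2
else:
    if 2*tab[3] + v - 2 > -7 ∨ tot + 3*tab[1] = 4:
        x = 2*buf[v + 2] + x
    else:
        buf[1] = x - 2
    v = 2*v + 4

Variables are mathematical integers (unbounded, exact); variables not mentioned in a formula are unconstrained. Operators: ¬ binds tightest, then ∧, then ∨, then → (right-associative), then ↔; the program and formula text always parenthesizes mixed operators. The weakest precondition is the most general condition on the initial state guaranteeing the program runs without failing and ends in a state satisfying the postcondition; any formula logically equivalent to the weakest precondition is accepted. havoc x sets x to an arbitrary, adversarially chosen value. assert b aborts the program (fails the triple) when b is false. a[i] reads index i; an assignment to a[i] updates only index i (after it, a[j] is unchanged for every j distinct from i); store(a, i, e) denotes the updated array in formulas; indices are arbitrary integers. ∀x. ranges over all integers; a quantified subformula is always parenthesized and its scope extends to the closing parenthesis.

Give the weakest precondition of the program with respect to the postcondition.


Working backward. After the program, the postcondition tab[b] + 2*tot + 2 < 6 ∨ (¬(¬(x + 6 < -9))) must hold; in canonical form it is tab[b] + 2*tot < 4 ∨ x < -15.
Then branch requires ((v < 3*b + 7 ∧ tab[1] = 0) → (tab[b] + 2*tot < 4 ∨ x < -15)) ∧ ((¬(v < 3*b + 7 ∧ tab[1] = 0)) → (tab[b] + 2*tot < 4 ∨ x < -15)); else branch requires ((2*tab[3] + v > -5 ∨ 3*tab[1] + tot = 4) → (tab[b] + 2*tot < 4 ∨ 2*buf[v + 2] + x < -15)) ∧ ((¬(2*tab[3] + v > -5 ∨ 3*tab[1] + tot = 4)) → (tab[b] + 2*tot < 4 ∨ x < -15)).
Before the if: ((tab[1] + 3*b ≥ acc - 3 ∨ 2*buf[1] ≤ x + 15) → (((v < 3*b + 7 ∧ tab[1] = 0) → (tab[b] + 2*tot < 4 ∨ x < -15)) ∧ ((¬(v < 3*b + 7 ∧ tab[1] = 0)) → (tab[b] + 2*tot < 4 ∨ x < -15)))) ∧ ((¬(tab[1] + 3*b ≥ acc - 3 ∨ 2*buf[1] ≤ x + 15)) → (((2*tab[3] + v > -5 ∨ 3*tab[1] + tot = 4) → (tab[b] + 2*tot < 4 ∨ 2*buf[v + 2] + x < -15)) ∧ ((¬(2*tab[3] + v > -5 ∨ 3*tab[1] + tot = 4)) → (tab[b] + 2*tot < 4 ∨ x < -15))))
Before assert x - b ≠ 5: x ≠ b + 5 ∧ ((tab[1] + 3*b ≥ acc - 3 ∨ 2*buf[1] ≤ x + 15) → (((v < 3*b + 7 ∧ tab[1] = 0) → (tab[b] + 2*tot < 4 ∨ x < -15)) ∧ ((¬(v < 3*b + 7 ∧ tab[1] = 0)) → (tab[b] + 2*tot < 4 ∨ x < -15)))) ∧ ((¬(tab[1] + 3*b ≥ acc - 3 ∨ 2*buf[1] ≤ x + 15)) → (((2*tab[3] + v > -5 ∨ 3*tab[1] + tot = 4) → (tab[b] + 2*tot < 4 ∨ 2*buf[v + 2] + x < -15)) ∧ ((¬(2*tab[3] + v > -5 ∨ 3*tab[1] + tot = 4)) → (tab[b] + 2*tot < 4 ∨ x < -15))))
Answer: WP = x ≠ b + 5 ∧ ((tab[1] + 3*b ≥ acc - 3 ∨ 2*buf[1] ≤ x + 15) → (((v < 3*b + 7 ∧ tab[1] = 0) → (tab[b] + 2*tot < 4 ∨ x < -15)) ∧ ((¬(v < 3*b + 7 ∧ tab[1] = 0)) → (tab[b] + 2*tot < 4 ∨ x < -15)))) ∧ ((¬(tab[1] + 3*b ≥ acc - 3 ∨ 2*buf[1] ≤ x + 15)) → (((2*tab[3] + v > -5 ∨ 3*tab[1] + tot = 4) → (tab[b] + 2*tot < 4 ∨ 2*buf[v + 2] + x < -15)) ∧ ((¬(2*tab[3] + v > -5 ∨ 3*tab[1] + tot = 4)) → (tab[b] + 2*tot < 4 ∨ x < -15))))


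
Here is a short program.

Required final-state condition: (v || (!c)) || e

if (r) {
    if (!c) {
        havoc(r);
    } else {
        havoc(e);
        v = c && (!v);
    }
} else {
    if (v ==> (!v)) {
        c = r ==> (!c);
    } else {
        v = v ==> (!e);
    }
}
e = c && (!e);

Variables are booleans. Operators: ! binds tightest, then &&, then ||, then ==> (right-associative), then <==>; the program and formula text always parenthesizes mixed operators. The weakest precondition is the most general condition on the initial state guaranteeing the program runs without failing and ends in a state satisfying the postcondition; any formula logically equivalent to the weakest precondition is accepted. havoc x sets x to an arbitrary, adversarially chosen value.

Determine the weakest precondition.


Working backward. After the program, the postcondition (v || (!c)) || e must hold; in canonical form it is v || (!c) || e.
Before e := c && (!e): v || (!c) || (c && (!e))
Then branch requires ((!c) ==> (v || (!c) || (c && (!e)))) && (c ==> ((c && (!v)) || (!c))); else branch requires ((v ==> (!v)) ==> (v || (!(r ==> (!c))) || ((r ==> (!c)) && (!e)))) && ((!(v ==> (!v))) ==> ((v ==> (!e)) || (!c) || (c && (!e)))).
Before the if: (r ==> (((!c) ==> (v || (!c) || (c && (!e)))) && (c ==> ((c && (!v)) || (!c))))) && ((!r) ==> (((v ==> (!v)) ==> (v || (!(r ==> (!c))) || ((r ==> (!c)) && (!e)))) && ((!(v ==> (!v))) ==> ((v ==> (!e)) || (!c) || (c && (!e))))))
Answer: WP = (r ==> (((!c) ==> (v || (!c) || (c && (!e)))) && (c ==> ((c && (!v)) || (!c))))) && ((!r) ==> (((v ==> (!v)) ==> (v || (!(r ==> (!c))) || ((r ==> (!c)) && (!e)))) && ((!(v ==> (!v))) ==> ((v ==> (!e)) || (!c) || (c && (!e))))))


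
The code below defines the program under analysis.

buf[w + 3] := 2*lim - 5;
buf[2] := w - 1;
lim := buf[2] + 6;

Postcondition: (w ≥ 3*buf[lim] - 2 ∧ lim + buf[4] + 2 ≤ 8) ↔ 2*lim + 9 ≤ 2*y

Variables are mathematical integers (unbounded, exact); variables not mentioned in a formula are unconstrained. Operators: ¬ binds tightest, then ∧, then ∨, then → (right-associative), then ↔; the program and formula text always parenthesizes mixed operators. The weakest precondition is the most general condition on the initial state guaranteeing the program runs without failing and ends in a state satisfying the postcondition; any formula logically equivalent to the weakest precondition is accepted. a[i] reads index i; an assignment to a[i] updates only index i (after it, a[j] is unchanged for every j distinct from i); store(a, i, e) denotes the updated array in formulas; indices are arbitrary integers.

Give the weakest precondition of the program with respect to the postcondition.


Working backward. After the program, the postcondition (w ≥ 3*buf[lim] - 2 ∧ lim + buf[4] + 2 ≤ 8) ↔ 2*lim + 9 ≤ 2*y must hold; in canonical form it is (w ≥ 3*buf[lim] - 2 ∧ buf[4] + lim ≤ 6) ↔ 2*lim ≤ 2*y - 9.
Before lim := buf[2] + 6: (w ≥ 3*buf[buf[2] + 6] - 2 ∧ buf[2] + buf[4] ≤ 0) ↔ 2*buf[2] ≤ 2*y - 21
Before buf[2] := w - 1: (w ≥ 3*store(buf, 2, w - 1)[w + 5] - 2 ∧ buf[4] + w ≤ 1) ↔ 2*w ≤ 2*y - 19
Before buf[w + 3] := 2*lim - 5: (w ≥ 3*store(store(buf, w + 3, 2*lim - 5), 2, w - 1)[w + 5] - 2 ∧ store(buf, w + 3, 2*lim - 5)[4] + w ≤ 1) ↔ 2*w ≤ 2*y - 19
Answer: WP = (w ≥ 3*store(store(buf, w + 3, 2*lim - 5), 2, w - 1)[w + 5] - 2 ∧ store(buf, w + 3, 2*lim - 5)[4] + w ≤ 1) ↔ 2*w ≤ 2*y - 19


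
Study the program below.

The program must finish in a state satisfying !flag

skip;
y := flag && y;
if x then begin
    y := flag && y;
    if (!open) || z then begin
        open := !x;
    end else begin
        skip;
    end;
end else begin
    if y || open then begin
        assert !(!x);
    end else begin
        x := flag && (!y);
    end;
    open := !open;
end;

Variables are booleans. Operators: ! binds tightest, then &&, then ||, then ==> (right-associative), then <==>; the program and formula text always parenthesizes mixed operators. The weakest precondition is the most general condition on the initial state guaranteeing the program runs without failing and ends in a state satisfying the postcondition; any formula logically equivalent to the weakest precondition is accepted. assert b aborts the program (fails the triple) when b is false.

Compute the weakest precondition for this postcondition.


Working backward. After the program, !flag must hold.
Then branch requires (((!open) || z) ==> (!flag)) && ((!((!open) || z)) ==> (!flag)); else branch requires ((y || open) ==> (x && (!flag))) && ((!(y || open)) ==> (!flag)).
Before the if: (x ==> ((((!open) || z) ==> (!flag)) && ((!((!open) || z)) ==> (!flag)))) && ((!x) ==> (((y || open) ==> (x && (!flag))) && ((!(y || open)) ==> (!flag))))
Before y := flag && y: (x ==> ((((!open) || z) ==> (!flag)) && ((!((!open) || z)) ==> (!flag)))) && ((!x) ==> ((((flag && y) || open) ==> (x && (!flag))) && ((!((flag && y) || open)) ==> (!flag))))
Before skip: (x ==> ((((!open) || z) ==> (!flag)) && ((!((!open) || z)) ==> (!flag)))) && ((!x) ==> ((((flag && y) || open) ==> (x && (!flag))) && ((!((flag && y) || open)) ==> (!flag))))
Answer: WP = (x ==> ((((!open) || z) ==> (!flag)) && ((!((!open) || z)) ==> (!flag)))) && ((!x) ==> ((((flag && y) || open) ==> (x && (!flag))) && ((!((flag && y) || open)) ==> (!flag))))
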